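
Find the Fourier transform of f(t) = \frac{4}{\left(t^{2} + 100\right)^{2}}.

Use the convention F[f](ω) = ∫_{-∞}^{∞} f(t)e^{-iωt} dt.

F(ω) = \frac{\pi \left(10 \left|{\omega}\right| + 1\right) e^{- 10 \left|{\omega}\right|}}{500}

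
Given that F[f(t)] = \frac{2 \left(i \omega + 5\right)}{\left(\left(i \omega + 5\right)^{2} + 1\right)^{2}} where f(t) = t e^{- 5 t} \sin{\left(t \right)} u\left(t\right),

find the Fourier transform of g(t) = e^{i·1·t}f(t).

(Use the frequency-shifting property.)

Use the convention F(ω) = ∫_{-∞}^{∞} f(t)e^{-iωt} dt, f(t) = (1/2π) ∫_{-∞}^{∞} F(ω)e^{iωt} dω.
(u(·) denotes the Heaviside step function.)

F[g](ω) = \frac{2 \left(i \left(\omega - 1\right) + 5\right)}{\left(\left(i \left(\omega - 1\right) + 5\right)^{2} + 1\right)^{2}}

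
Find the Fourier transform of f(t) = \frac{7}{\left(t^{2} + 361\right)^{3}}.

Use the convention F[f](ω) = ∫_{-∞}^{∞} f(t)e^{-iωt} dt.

F(ω) = \frac{7 \pi \left(361 \omega^{2} + 57 \left|{\omega}\right| + 3\right) e^{- 19 \left|{\omega}\right|}}{19808792}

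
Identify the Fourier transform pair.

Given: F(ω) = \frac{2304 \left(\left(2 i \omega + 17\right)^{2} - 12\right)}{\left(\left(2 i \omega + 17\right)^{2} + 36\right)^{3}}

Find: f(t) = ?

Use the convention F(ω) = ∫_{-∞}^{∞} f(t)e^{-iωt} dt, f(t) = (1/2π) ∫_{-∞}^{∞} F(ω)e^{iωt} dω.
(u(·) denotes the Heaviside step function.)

f(t) = 8 t^{2} e^{- \frac{17 t}{2}} \sin{\left(3 t \right)} u\left(t\right)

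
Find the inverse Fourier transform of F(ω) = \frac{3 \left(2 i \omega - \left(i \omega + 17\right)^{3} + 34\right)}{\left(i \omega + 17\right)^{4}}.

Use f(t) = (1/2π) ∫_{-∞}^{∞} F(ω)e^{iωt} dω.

f(t) = 3 \left(t^{2} - 1\right) e^{- 17 t} u\left(t\right)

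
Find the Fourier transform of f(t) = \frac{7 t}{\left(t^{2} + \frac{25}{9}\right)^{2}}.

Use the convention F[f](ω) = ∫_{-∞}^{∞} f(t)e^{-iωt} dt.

F(ω) = - \frac{21 i \pi \omega e^{- \frac{5 \left|{\omega}\right|}{3}}}{10}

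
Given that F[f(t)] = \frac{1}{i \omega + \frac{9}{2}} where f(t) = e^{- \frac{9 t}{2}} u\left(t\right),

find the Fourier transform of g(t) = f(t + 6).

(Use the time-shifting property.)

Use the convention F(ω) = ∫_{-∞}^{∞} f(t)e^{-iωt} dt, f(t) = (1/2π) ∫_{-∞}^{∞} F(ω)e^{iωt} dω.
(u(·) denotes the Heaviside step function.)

F[g](ω) = \frac{2 e^{6 i \omega}}{2 i \omega + 9}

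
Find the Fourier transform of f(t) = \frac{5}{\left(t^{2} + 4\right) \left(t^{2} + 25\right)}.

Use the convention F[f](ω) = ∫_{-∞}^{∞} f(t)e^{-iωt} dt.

F(ω) = \frac{\pi \left(5 e^{3 \left|{\omega}\right|} - 2\right) e^{- 5 \left|{\omega}\right|}}{42}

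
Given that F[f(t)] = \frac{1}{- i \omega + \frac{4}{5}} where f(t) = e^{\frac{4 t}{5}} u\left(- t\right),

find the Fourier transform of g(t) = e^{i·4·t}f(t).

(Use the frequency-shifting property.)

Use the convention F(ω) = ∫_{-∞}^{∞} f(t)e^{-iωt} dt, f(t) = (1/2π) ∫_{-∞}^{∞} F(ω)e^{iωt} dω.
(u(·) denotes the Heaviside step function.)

F[g](ω) = - \frac{5}{5 i \left(\omega - 4\right) - 4}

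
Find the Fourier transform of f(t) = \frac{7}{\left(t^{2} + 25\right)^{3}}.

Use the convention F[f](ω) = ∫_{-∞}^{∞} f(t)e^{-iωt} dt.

F(ω) = \frac{7 \pi \left(25 \omega^{2} + 15 \left|{\omega}\right| + 3\right) e^{- 5 \left|{\omega}\right|}}{25000}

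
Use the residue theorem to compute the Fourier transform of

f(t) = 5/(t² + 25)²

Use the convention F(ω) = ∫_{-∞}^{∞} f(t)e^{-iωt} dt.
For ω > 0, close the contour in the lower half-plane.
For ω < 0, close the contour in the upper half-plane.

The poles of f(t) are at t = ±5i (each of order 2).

Let g(z) = f(z)e^{-iωz}; for large |z| the factor e^{-iωz} decays in the lower half-plane when ω > 0 and in the upper half-plane when ω < 0.

Case ω > 0 (lower half-plane, clockwise contour ⇒ F(ω) = -2πi·ΣRes):
  Res_{z = - 5 i} g(z) = \frac{i \left(5 \omega + 1\right) e^{- 5 \omega}}{100} (pole of order 2)
  F(ω) = -2πi·ΣRes = \frac{\pi \left(5 \omega + 1\right) e^{- 5 \omega}}{50}

Case ω < 0 (upper half-plane, counterclockwise contour ⇒ F(ω) = +2πi·ΣRes):
  Res_{z = 5 i} g(z) = \frac{i \left(5 \omega - 1\right) e^{5 \omega}}{100} (pole of order 2)
  F(ω) = 2πi·ΣRes = \frac{\pi \left(1 - 5 \omega\right) e^{5 \omega}}{50}

Both cases combine into a single formula in |ω|:

F(ω) = \frac{\pi \left(5 \left|{\omega}\right| + 1\right) e^{- 5 \left|{\omega}\right|}}{50}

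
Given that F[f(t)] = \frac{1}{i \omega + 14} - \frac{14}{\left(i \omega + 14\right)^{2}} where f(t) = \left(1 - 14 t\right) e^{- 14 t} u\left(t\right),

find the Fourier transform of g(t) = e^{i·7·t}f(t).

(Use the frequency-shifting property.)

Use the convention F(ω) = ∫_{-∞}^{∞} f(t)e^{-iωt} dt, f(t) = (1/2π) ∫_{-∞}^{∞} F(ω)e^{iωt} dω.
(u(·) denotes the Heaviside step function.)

F[g](ω) = \frac{i \left(7 - \omega\right)}{\omega^{2} - 14 \omega \left(1 + 2 i\right) - 147 + 196 i}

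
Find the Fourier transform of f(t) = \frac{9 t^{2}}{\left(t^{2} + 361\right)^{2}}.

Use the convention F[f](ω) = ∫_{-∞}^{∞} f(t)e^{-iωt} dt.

F(ω) = \frac{9 \pi \left(1 - 19 \left|{\omega}\right|\right) e^{- 19 \left|{\omega}\right|}}{38}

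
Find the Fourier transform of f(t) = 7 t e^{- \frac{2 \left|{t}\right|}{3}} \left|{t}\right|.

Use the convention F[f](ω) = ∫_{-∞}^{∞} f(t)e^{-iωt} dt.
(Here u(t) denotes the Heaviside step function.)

F(ω) = \frac{6804 i \omega \left(3 \omega^{2} - 4\right)}{\left(9 \omega^{2} + 4\right)^{3}}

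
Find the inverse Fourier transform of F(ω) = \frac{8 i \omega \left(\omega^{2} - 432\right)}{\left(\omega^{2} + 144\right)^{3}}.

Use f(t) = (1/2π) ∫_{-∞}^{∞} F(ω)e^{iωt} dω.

f(t) = 2 t e^{- 12 \left|{t}\right|} \left|{t}\right|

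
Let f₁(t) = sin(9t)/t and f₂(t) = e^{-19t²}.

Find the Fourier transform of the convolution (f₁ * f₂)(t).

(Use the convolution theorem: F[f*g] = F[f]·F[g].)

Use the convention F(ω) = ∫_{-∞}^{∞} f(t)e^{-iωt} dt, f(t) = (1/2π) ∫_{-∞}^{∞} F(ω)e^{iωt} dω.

F[f₁*f₂](ω) = \begin{cases} \frac{\sqrt{19} \pi^{\frac{3}{2}} e^{- \frac{\omega^{2}}{76}}}{19} & \text{for}\: \omega > -9 \wedge \omega < 9 \\0 & \text{otherwise} \end{cases}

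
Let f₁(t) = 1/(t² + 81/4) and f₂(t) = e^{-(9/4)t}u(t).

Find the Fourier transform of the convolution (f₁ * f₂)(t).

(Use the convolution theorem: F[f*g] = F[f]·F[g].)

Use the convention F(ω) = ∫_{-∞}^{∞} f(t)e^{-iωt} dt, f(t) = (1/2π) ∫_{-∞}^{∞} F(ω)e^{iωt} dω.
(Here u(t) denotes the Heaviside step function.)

F[f₁*f₂](ω) = \frac{8 \pi e^{- \frac{9 \left|{\omega}\right|}{2}}}{9 \left(4 i \omega + 9\right)}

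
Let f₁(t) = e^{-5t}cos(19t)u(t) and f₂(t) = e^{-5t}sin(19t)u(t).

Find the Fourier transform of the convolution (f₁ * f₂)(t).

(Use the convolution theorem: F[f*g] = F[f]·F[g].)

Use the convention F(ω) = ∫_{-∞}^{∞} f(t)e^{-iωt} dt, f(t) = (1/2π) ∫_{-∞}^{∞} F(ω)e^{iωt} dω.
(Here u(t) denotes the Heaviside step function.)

F[f₁*f₂](ω) = \frac{19 \left(i \omega + 5\right)}{\left(\left(i \omega + 5\right)^{2} + 361\right)^{2}}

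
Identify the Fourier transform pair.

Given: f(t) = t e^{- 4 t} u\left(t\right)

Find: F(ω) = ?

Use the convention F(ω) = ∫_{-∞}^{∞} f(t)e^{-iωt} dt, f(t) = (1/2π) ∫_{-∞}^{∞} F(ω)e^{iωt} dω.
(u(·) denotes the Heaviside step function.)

F(ω) = \frac{1}{\left(i \omega + 4\right)^{2}}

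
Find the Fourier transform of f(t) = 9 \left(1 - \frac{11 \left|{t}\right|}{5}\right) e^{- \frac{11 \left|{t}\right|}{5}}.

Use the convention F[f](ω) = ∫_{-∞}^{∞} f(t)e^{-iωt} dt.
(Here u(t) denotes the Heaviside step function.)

F(ω) = \frac{49500 \omega^{2}}{\left(25 \omega^{2} + 121\right)^{2}}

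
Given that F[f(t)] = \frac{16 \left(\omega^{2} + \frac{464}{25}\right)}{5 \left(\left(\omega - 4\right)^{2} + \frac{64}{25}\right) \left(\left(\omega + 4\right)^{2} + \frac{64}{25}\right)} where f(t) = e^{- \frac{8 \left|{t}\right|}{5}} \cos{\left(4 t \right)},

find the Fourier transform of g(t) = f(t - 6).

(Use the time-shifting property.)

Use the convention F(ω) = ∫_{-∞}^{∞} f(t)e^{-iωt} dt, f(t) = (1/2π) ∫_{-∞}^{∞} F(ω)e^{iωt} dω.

F[g](ω) = \frac{80 \left(25 \omega^{2} + 464\right) e^{- 6 i \omega}}{625 \omega^{4} - 16800 \omega^{2} + 215296}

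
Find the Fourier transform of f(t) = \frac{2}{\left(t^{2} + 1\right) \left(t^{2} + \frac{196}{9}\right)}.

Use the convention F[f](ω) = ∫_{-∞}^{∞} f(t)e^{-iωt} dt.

F(ω) = \frac{18 \pi e^{- \left|{\omega}\right|}}{187} - \frac{27 \pi e^{- \frac{14 \left|{\omega}\right|}{3}}}{1309}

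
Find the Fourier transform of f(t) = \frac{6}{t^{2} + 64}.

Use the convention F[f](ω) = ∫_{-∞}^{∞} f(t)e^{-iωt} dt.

F(ω) = \frac{3 \pi e^{- 8 \left|{\omega}\right|}}{4}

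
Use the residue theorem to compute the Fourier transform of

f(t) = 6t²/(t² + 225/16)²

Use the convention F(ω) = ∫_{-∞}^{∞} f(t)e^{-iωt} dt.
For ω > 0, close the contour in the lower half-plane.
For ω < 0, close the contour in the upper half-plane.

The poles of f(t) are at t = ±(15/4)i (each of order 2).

Let g(z) = f(z)e^{-iωz}; for large |z| the factor e^{-iωz} decays in the lower half-plane when ω > 0 and in the upper half-plane when ω < 0.

Case ω > 0 (lower half-plane, clockwise contour ⇒ F(ω) = -2πi·ΣRes):
  Res_{z = - \frac{15 i}{4}} g(z) = \frac{i \left(4 - 15 \omega\right) e^{- \frac{15 \omega}{4}}}{10} (pole of order 2)
  F(ω) = -2πi·ΣRes = \frac{\pi \left(4 - 15 \omega\right) e^{- \frac{15 \omega}{4}}}{5}

Case ω < 0 (upper half-plane, counterclockwise contour ⇒ F(ω) = +2πi·ΣRes):
  Res_{z = \frac{15 i}{4}} g(z) = \frac{i \left(- 15 \omega - 4\right) e^{\frac{15 \omega}{4}}}{10} (pole of order 2)
  F(ω) = 2πi·ΣRes = \frac{\pi \left(15 \omega + 4\right) e^{\frac{15 \omega}{4}}}{5}

Both cases combine into a single formula in |ω|:

F(ω) = \frac{\pi \left(4 - 15 \left|{\omega}\right|\right) e^{- \frac{15 \left|{\omega}\right|}{4}}}{5}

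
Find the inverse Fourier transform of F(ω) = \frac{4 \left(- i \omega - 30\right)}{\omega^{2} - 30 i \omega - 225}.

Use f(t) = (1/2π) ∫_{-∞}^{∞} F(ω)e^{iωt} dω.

f(t) = 4 \left(15 t + 1\right) e^{- 15 t} u\left(t\right)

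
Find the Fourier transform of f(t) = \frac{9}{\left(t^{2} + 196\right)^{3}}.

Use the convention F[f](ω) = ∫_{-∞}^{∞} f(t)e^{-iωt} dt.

F(ω) = \frac{9 \pi \left(196 \omega^{2} + 42 \left|{\omega}\right| + 3\right) e^{- 14 \left|{\omega}\right|}}{4302592}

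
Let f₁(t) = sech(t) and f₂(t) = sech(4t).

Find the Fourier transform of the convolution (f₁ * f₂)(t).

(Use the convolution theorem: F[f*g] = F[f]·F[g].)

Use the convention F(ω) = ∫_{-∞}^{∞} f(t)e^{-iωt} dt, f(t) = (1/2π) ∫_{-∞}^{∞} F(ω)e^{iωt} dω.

F[f₁*f₂](ω) = \frac{\pi^{2}}{4 \cosh{\left(\frac{\pi \omega}{8} \right)} \cosh{\left(\frac{\pi \omega}{2} \right)}}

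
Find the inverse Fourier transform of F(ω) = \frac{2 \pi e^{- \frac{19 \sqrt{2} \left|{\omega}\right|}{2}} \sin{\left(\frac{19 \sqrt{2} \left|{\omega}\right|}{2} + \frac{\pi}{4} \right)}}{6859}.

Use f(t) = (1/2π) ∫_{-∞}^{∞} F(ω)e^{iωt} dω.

f(t) = \frac{2}{t^{4} + 130321}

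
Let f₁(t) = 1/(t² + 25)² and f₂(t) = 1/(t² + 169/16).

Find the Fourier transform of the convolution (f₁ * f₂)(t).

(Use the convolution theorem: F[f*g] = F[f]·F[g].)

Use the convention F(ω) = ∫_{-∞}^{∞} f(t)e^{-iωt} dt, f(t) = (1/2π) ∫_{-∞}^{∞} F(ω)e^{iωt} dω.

F[f₁*f₂](ω) = \frac{2 \pi^{2} \left(5 \left|{\omega}\right| + 1\right) e^{- \frac{33 \left|{\omega}\right|}{4}}}{1625}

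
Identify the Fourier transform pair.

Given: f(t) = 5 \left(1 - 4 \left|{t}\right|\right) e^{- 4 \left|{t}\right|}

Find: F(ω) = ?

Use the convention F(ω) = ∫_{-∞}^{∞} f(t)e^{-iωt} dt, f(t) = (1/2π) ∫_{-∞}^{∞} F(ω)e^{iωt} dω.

F(ω) = \frac{80 \omega^{2}}{\left(\omega^{2} + 16\right)^{2}}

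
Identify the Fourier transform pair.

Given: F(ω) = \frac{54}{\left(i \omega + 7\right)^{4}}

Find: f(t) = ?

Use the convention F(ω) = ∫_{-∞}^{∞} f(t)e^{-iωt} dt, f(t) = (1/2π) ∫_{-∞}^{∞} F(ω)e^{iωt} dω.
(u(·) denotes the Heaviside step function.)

f(t) = 9 t^{3} e^{- 7 t} u\left(t\right)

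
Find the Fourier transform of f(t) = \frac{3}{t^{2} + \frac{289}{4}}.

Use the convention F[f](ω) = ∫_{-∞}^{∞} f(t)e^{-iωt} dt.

F(ω) = \frac{6 \pi e^{- \frac{17 \left|{\omega}\right|}{2}}}{17}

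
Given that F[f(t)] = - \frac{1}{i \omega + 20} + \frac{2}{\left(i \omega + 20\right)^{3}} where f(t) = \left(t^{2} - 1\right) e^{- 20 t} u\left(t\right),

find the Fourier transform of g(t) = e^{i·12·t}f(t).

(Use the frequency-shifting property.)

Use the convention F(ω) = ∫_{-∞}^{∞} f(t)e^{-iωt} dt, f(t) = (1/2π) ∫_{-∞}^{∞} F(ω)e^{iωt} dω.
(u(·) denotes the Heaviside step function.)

F[g](ω) = \frac{2 i \left(\omega - 12\right) - \left(i \left(\omega - 12\right) + 20\right)^{3} + 40}{\left(i \left(\omega - 12\right) + 20\right)^{4}}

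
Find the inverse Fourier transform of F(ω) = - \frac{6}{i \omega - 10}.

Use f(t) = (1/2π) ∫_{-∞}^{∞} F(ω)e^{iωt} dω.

f(t) = 6 e^{10 t} u\left(- t\right)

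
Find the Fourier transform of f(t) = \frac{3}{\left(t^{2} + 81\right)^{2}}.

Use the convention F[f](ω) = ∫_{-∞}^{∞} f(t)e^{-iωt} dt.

F(ω) = \frac{\pi \left(9 \left|{\omega}\right| + 1\right) e^{- 9 \left|{\omega}\right|}}{486}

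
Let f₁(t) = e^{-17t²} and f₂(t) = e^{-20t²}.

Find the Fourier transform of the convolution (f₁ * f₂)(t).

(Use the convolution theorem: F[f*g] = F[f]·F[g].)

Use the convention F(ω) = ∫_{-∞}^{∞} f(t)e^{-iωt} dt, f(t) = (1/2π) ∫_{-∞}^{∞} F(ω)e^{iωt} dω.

F[f₁*f₂](ω) = \frac{\sqrt{85} \pi e^{- \frac{37 \omega^{2}}{1360}}}{170}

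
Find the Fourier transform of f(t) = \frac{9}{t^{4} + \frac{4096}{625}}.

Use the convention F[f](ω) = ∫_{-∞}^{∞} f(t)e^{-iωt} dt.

F(ω) = \frac{1125 \pi e^{- \frac{4 \sqrt{2} \left|{\omega}\right|}{5}} \sin{\left(\frac{4 \sqrt{2} \left|{\omega}\right|}{5} + \frac{\pi}{4} \right)}}{512}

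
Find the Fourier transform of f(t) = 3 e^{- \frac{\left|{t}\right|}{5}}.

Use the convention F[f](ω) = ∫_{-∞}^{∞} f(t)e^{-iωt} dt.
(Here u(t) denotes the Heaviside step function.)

F(ω) = \frac{30}{25 \omega^{2} + 1}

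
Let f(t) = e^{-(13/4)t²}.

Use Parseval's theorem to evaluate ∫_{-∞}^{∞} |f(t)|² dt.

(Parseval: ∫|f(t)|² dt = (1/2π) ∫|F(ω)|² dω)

∫|f(t)|² dt = \frac{\sqrt{26} \sqrt{\pi}}{13}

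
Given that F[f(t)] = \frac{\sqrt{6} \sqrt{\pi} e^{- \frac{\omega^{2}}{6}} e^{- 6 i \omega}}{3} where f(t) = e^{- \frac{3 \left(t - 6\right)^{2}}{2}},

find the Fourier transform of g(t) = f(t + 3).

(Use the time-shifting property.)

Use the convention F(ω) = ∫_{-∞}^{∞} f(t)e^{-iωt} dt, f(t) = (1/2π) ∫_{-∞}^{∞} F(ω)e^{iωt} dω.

F[g](ω) = \frac{\sqrt{6} \sqrt{\pi} e^{- \frac{\omega \left(\omega + 18 i\right)}{6}}}{3}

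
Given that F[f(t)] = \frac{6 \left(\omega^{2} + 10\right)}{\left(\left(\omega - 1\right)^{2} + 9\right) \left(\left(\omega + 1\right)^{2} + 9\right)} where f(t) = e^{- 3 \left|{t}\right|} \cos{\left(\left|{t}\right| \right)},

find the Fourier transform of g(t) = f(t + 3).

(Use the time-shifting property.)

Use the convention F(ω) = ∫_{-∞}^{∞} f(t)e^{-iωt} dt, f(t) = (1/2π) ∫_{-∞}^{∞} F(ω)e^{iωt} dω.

F[g](ω) = \frac{6 \left(\omega^{2} + 10\right) e^{3 i \omega}}{\omega^{4} + 16 \omega^{2} + 100}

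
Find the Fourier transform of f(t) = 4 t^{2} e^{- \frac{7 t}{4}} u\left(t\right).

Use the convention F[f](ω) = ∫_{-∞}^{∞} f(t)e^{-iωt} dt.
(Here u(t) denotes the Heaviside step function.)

F(ω) = \frac{512}{\left(4 i \omega + 7\right)^{3}}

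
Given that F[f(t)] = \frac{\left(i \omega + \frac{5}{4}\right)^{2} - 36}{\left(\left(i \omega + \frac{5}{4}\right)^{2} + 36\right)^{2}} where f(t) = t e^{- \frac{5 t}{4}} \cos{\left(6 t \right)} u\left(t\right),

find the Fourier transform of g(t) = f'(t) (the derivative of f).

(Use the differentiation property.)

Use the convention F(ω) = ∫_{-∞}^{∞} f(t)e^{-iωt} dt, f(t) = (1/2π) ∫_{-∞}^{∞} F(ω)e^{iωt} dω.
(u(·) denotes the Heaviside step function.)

F[g](ω) = \frac{16 i \omega \left(\left(4 i \omega + 5\right)^{2} - 576\right)}{\left(\left(4 i \omega + 5\right)^{2} + 576\right)^{2}}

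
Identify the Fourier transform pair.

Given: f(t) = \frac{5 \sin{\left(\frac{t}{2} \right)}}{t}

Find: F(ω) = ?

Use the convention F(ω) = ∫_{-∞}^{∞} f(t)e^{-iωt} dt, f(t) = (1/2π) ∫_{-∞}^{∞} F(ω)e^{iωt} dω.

F(ω) = \begin{cases} 5 \pi & \text{for}\: \omega > - \frac{1}{2} \wedge \omega < \frac{1}{2} \\0 & \text{otherwise} \end{cases}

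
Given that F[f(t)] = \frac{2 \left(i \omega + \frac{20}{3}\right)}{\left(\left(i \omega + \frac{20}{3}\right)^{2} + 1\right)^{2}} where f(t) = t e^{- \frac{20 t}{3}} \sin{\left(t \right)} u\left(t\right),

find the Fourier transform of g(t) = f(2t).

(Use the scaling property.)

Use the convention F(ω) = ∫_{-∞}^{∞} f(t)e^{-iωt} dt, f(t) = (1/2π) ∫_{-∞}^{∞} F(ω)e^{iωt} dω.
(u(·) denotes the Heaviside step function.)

F[g](ω) = \frac{216 \left(3 i \omega + 40\right)}{\left(\left(3 i \omega + 40\right)^{2} + 36\right)^{2}}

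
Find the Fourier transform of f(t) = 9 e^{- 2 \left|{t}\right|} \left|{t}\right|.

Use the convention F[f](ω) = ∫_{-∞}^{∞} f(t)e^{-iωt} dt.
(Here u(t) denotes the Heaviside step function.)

F(ω) = \frac{18 \left(4 - \omega^{2}\right)}{\left(\omega^{2} + 4\right)^{2}}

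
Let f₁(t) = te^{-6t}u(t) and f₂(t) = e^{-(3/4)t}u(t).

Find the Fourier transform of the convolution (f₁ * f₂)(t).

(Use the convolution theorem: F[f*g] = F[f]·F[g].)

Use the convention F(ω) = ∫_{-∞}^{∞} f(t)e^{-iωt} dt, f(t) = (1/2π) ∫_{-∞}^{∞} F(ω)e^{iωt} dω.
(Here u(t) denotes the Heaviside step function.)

F[f₁*f₂](ω) = \frac{4}{\left(i \omega + 6\right)^{2} \left(4 i \omega + 3\right)}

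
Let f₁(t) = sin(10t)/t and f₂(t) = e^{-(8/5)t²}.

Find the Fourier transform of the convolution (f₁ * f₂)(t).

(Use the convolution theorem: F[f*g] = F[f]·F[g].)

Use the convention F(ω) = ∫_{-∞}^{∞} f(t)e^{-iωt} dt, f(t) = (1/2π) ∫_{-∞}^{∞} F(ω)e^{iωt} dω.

F[f₁*f₂](ω) = \begin{cases} \frac{\sqrt{10} \pi^{\frac{3}{2}} e^{- \frac{5 \omega^{2}}{32}}}{4} & \text{for}\: \omega > -10 \wedge \omega < 10 \\0 & \text{otherwise} \end{cases}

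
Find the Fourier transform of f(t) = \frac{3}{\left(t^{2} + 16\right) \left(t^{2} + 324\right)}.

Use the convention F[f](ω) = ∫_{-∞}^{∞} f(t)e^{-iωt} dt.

F(ω) = \frac{\pi \left(9 e^{14 \left|{\omega}\right|} - 2\right) e^{- 18 \left|{\omega}\right|}}{3696}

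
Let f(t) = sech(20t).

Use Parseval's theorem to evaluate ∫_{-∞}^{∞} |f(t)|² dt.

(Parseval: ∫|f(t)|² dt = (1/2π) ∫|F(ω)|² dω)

∫|f(t)|² dt = \frac{1}{10}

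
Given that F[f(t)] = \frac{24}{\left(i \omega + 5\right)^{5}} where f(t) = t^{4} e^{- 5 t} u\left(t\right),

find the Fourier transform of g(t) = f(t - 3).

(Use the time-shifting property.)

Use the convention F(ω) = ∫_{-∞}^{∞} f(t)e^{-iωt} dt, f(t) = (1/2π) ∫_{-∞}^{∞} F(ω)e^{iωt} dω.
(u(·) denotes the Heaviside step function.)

F[g](ω) = \frac{24 e^{- 3 i \omega}}{\left(i \omega + 5\right)^{5}}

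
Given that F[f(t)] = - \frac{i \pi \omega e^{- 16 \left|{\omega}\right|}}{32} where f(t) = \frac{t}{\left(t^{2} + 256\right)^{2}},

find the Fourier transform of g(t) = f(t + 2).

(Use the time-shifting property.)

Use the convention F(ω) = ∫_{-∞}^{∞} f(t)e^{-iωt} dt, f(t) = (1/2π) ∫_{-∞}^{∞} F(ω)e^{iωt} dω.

F[g](ω) = - \frac{i \pi \omega e^{2 i \omega - 16 \left|{\omega}\right|}}{32}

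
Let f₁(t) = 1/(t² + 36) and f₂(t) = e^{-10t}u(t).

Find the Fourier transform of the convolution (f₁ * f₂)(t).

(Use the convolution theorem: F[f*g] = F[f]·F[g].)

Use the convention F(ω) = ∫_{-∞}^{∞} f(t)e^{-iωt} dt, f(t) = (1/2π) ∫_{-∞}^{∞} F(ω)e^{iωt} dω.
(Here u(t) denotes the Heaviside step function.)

F[f₁*f₂](ω) = \frac{\pi e^{- 6 \left|{\omega}\right|}}{6 \left(i \omega + 10\right)}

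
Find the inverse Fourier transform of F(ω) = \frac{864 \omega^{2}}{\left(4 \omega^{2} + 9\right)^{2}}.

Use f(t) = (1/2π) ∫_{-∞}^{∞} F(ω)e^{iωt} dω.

f(t) = 9 \left(1 - \frac{3 \left|{t}\right|}{2}\right) e^{- \frac{3 \left|{t}\right|}{2}}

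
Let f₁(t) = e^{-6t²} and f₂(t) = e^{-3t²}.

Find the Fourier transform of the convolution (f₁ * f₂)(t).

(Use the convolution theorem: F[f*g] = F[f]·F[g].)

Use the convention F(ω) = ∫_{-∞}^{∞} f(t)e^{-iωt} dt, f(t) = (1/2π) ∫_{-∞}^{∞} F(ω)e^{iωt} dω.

F[f₁*f₂](ω) = \frac{\sqrt{2} \pi e^{- \frac{\omega^{2}}{8}}}{6}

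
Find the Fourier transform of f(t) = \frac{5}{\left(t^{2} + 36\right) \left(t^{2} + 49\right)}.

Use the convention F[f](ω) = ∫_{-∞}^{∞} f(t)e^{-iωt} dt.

F(ω) = \frac{5 \pi \left(7 e^{\left|{\omega}\right|} - 6\right) e^{- 7 \left|{\omega}\right|}}{546}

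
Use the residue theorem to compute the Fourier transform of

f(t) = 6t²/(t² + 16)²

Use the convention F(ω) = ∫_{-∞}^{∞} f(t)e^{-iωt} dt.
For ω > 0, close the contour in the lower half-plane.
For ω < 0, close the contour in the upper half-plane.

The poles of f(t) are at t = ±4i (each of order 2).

Let g(z) = f(z)e^{-iωz}; for large |z| the factor e^{-iωz} decays in the lower half-plane when ω > 0 and in the upper half-plane when ω < 0.

Case ω > 0 (lower half-plane, clockwise contour ⇒ F(ω) = -2πi·ΣRes):
  Res_{z = - 4 i} g(z) = \frac{3 i \left(1 - 4 \omega\right) e^{- 4 \omega}}{8} (pole of order 2)
  F(ω) = -2πi·ΣRes = \frac{3 \pi \left(1 - 4 \omega\right) e^{- 4 \omega}}{4}

Case ω < 0 (upper half-plane, counterclockwise contour ⇒ F(ω) = +2πi·ΣRes):
  Res_{z = 4 i} g(z) = \frac{3 i \left(- 4 \omega - 1\right) e^{4 \omega}}{8} (pole of order 2)
  F(ω) = 2πi·ΣRes = \frac{3 \pi \left(4 \omega + 1\right) e^{4 \omega}}{4}

Both cases combine into a single formula in |ω|:

F(ω) = \frac{3 \pi \left(1 - 4 \left|{\omega}\right|\right) e^{- 4 \left|{\omega}\right|}}{4}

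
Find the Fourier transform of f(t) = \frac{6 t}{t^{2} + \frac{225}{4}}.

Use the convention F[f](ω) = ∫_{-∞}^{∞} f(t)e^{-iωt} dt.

F(ω) = - 6 i \pi e^{- \frac{15 \left|{\omega}\right|}{2}} \operatorname{sign}{\left(\omega \right)}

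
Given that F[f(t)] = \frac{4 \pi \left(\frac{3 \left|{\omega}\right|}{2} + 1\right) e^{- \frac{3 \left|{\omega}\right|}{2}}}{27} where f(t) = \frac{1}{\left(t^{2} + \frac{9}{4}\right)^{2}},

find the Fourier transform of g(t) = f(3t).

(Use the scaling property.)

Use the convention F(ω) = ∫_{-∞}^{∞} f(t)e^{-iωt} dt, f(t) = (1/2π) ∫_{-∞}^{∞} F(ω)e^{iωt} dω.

F[g](ω) = \frac{2 \pi \left(\left|{\omega}\right| + 2\right) e^{- \frac{\left|{\omega}\right|}{2}}}{81}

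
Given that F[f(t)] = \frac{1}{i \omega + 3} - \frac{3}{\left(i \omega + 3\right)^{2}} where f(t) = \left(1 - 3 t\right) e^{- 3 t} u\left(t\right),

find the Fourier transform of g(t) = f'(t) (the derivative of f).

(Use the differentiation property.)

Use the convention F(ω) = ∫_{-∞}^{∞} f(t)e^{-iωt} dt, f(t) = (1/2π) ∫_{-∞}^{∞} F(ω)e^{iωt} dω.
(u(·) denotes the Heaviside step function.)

F[g](ω) = \frac{\omega^{2}}{\omega^{2} - 6 i \omega - 9}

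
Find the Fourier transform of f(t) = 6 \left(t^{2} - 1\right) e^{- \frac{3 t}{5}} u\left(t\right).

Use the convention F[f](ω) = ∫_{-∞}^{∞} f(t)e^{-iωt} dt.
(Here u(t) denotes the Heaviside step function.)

F(ω) = \frac{30 \left(250 i \omega - \left(5 i \omega + 3\right)^{3} + 150\right)}{\left(5 i \omega + 3\right)^{4}}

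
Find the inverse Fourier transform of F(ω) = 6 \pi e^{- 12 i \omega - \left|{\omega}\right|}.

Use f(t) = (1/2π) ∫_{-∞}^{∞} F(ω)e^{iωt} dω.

f(t) = \frac{6}{\left(t - 12\right)^{2} + 1}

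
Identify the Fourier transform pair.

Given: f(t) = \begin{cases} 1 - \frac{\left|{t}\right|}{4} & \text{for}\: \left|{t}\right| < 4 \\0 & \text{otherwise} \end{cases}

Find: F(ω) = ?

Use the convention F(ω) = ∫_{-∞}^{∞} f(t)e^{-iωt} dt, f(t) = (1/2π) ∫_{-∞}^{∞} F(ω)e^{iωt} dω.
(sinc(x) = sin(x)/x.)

F(ω) = 4 \operatorname{sinc}^{2}{\left(2 \omega \right)}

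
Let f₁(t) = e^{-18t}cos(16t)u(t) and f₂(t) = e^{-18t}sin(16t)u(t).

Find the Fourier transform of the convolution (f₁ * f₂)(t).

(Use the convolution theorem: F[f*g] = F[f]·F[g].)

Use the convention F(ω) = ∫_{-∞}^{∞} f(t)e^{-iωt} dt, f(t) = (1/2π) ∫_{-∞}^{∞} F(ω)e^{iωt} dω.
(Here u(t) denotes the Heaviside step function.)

F[f₁*f₂](ω) = \frac{16 \left(i \omega + 18\right)}{\left(\left(i \omega + 18\right)^{2} + 256\right)^{2}}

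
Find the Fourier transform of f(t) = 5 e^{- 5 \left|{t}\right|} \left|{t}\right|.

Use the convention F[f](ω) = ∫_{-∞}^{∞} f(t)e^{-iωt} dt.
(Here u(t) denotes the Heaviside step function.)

F(ω) = \frac{10 \left(25 - \omega^{2}\right)}{\left(\omega^{2} + 25\right)^{2}}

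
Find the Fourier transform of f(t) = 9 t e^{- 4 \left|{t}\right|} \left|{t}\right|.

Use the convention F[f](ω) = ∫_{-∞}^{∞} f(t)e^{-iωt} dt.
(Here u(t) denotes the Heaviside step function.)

F(ω) = \frac{36 i \omega \left(\omega^{2} - 48\right)}{\left(\omega^{2} + 16\right)^{3}}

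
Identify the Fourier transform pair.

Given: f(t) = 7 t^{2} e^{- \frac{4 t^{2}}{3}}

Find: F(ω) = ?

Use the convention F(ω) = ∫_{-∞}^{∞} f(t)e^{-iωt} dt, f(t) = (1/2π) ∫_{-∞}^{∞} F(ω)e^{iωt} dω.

F(ω) = \frac{21 \sqrt{3} \sqrt{\pi} \left(8 - 3 \omega^{2}\right) e^{- \frac{3 \omega^{2}}{16}}}{128}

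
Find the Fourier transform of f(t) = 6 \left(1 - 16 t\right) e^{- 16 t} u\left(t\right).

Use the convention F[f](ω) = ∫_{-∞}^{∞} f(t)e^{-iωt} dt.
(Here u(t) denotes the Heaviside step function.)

F(ω) = \frac{6 i \omega}{- \omega^{2} + 32 i \omega + 256}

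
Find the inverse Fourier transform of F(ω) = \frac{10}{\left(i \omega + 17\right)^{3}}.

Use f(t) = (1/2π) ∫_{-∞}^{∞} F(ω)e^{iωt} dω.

f(t) = 5 t^{2} e^{- 17 t} u\left(t\right)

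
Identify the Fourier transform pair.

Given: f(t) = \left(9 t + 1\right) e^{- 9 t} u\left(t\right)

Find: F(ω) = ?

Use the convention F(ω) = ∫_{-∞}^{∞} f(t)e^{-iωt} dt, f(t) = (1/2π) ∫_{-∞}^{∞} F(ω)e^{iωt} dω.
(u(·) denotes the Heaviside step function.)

F(ω) = \frac{- i \omega - 18}{\omega^{2} - 18 i \omega - 81}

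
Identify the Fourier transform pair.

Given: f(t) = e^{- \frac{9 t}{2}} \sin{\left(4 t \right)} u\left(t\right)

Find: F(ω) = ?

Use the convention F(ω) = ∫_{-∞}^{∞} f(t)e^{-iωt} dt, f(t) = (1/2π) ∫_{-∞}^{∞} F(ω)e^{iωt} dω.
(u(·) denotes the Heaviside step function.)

F(ω) = \frac{16}{\left(2 i \omega + 9\right)^{2} + 64}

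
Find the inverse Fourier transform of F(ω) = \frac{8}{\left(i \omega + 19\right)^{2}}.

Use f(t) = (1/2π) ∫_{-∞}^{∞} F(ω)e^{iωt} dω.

f(t) = 8 t e^{- 19 t} u\left(t\right)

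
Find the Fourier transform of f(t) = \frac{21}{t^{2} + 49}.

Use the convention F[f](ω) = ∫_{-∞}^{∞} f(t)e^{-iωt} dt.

F(ω) = 3 \pi e^{- 7 \left|{\omega}\right|}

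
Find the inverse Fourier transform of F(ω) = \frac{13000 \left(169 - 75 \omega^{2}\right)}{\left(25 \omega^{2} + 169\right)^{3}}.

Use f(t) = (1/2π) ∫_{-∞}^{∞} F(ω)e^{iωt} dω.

f(t) = 2 t^{2} e^{- \frac{13 \left|{t}\right|}{5}}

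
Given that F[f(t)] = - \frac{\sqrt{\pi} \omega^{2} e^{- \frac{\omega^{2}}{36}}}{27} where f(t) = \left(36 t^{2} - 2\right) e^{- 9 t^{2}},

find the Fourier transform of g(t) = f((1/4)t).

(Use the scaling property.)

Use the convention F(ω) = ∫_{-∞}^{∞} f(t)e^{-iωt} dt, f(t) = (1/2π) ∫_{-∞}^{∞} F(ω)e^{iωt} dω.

F[g](ω) = - \frac{64 \sqrt{\pi} \omega^{2} e^{- \frac{4 \omega^{2}}{9}}}{27}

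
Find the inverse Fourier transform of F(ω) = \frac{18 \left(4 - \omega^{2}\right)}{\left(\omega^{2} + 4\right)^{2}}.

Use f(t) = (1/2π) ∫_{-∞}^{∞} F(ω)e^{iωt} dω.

f(t) = 9 e^{- 2 \left|{t}\right|} \left|{t}\right|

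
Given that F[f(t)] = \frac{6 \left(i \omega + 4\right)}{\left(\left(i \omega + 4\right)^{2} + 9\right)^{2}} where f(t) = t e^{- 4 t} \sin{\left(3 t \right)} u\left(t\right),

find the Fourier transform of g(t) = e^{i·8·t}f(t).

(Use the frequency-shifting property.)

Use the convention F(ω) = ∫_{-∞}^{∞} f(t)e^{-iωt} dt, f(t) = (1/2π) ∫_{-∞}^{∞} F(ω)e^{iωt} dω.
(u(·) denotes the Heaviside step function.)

F[g](ω) = \frac{6 \left(i \left(\omega - 8\right) + 4\right)}{\left(\left(i \left(\omega - 8\right) + 4\right)^{2} + 9\right)^{2}}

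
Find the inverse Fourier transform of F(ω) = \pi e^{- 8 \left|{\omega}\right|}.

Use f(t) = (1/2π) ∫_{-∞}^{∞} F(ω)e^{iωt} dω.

f(t) = \frac{8}{t^{2} + 64}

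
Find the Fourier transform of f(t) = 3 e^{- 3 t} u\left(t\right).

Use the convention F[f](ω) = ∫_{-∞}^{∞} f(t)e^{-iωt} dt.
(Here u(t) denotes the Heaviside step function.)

F(ω) = \frac{3}{i \omega + 3}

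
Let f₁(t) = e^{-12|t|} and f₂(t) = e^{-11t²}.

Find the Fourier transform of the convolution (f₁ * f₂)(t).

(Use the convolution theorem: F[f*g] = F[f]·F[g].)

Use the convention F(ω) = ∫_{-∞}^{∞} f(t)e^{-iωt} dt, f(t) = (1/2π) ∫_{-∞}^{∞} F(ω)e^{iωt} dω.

F[f₁*f₂](ω) = \frac{24 \sqrt{11} \sqrt{\pi} e^{- \frac{\omega^{2}}{44}}}{11 \left(\omega^{2} + 144\right)}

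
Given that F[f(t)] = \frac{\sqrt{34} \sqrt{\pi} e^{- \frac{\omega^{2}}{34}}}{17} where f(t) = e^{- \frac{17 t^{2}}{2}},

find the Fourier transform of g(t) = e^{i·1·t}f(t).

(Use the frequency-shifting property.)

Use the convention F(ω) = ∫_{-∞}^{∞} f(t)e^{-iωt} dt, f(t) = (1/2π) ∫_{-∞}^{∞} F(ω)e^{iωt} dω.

F[g](ω) = \frac{\sqrt{34} \sqrt{\pi} e^{- \frac{\left(\omega - 1\right)^{2}}{34}}}{17}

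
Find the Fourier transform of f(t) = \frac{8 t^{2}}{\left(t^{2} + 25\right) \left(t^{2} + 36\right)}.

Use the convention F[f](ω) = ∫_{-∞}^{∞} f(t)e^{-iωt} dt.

F(ω) = \frac{8 \pi \left(6 - 5 e^{\left|{\omega}\right|}\right) e^{- 6 \left|{\omega}\right|}}{11}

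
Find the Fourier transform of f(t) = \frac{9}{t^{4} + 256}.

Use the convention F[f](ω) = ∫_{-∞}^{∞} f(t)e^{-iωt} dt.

F(ω) = \frac{9 \pi e^{- 2 \sqrt{2} \left|{\omega}\right|} \sin{\left(2 \sqrt{2} \left|{\omega}\right| + \frac{\pi}{4} \right)}}{64}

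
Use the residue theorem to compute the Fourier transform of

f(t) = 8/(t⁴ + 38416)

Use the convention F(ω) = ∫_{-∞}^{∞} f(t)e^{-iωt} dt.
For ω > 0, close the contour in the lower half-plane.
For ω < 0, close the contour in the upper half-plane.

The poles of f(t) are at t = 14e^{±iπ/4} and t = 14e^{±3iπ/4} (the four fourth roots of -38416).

Let g(z) = f(z)e^{-iωz}; for large |z| the factor e^{-iωz} decays in the lower half-plane when ω > 0 and in the upper half-plane when ω < 0.

Case ω > 0 (lower half-plane, clockwise contour ⇒ F(ω) = -2πi·ΣRes):
  Res_{z = - 7 \sqrt{2} - 7 \sqrt{2} i} g(z) = \frac{\sqrt{2} i \left(1 - i\right) e^{7 \sqrt{2} \omega \left(-1 + i\right)}}{2744}
  Res_{z = 7 \sqrt{2} - 7 \sqrt{2} i} g(z) = \frac{\sqrt{2} i \left(1 + i\right) e^{- 7 \sqrt{2} \omega \left(1 + i\right)}}{2744}
  F(ω) = -2πi·ΣRes = \frac{\sqrt{2} \pi \left(1 - i\right) \left(e^{14 \sqrt{2} i \omega} + i\right) e^{- 7 \sqrt{2} \omega \left(1 + i\right)}}{1372} = \frac{\pi e^{- 7 \sqrt{2} \omega} \sin{\left(7 \sqrt{2} \omega + \frac{\pi}{4} \right)}}{343}

Case ω < 0 (upper half-plane, counterclockwise contour ⇒ F(ω) = +2πi·ΣRes):
  Res_{z = 7 \sqrt{2} + 7 \sqrt{2} i} g(z) = \frac{\sqrt{2} i \left(-1 + i\right) e^{7 \sqrt{2} \omega \left(1 - i\right)}}{2744}
  Res_{z = - 7 \sqrt{2} + 7 \sqrt{2} i} g(z) = \frac{\sqrt{2} \left(1 - i\right) e^{7 \sqrt{2} \omega \left(1 + i\right)}}{2744}
  F(ω) = 2πi·ΣRes = - \frac{\sqrt{2} i \pi \left(i \left(1 - i\right) e^{7 \sqrt{2} \omega \left(1 - i\right)} - \left(1 - i\right) e^{7 \sqrt{2} \omega \left(1 + i\right)}\right)}{1372} = \frac{\pi e^{7 \sqrt{2} \omega} \cos{\left(7 \sqrt{2} \omega + \frac{\pi}{4} \right)}}{343}

Both cases combine into a single formula in |ω|:

F(ω) = \frac{\pi e^{- 7 \sqrt{2} \left|{\omega}\right|} \sin{\left(7 \sqrt{2} \left|{\omega}\right| + \frac{\pi}{4} \right)}}{343}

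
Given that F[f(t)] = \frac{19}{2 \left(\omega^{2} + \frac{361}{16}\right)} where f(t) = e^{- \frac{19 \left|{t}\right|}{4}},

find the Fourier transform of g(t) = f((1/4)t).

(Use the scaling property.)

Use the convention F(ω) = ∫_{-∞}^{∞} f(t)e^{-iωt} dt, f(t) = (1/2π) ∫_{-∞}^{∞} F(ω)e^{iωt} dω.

F[g](ω) = \frac{608}{256 \omega^{2} + 361}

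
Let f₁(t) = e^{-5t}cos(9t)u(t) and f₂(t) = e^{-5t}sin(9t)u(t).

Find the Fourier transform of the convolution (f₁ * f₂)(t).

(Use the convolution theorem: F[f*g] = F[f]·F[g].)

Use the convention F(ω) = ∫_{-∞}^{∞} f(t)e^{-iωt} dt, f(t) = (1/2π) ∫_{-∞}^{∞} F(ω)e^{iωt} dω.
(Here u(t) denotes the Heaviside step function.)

F[f₁*f₂](ω) = \frac{9 \left(i \omega + 5\right)}{\left(\left(i \omega + 5\right)^{2} + 81\right)^{2}}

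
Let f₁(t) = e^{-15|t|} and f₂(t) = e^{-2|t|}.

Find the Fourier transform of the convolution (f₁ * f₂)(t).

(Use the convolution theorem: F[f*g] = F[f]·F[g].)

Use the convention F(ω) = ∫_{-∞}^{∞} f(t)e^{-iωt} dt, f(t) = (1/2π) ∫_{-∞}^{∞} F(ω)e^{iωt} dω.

F[f₁*f₂](ω) = \frac{120}{\left(\omega^{2} + 4\right) \left(\omega^{2} + 225\right)}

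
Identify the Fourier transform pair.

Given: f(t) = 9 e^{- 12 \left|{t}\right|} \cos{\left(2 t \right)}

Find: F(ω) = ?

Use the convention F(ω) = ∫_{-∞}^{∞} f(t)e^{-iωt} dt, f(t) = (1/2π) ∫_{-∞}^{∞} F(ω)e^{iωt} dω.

F(ω) = \frac{216 \left(\omega^{2} + 148\right)}{\omega^{4} + 280 \omega^{2} + 21904}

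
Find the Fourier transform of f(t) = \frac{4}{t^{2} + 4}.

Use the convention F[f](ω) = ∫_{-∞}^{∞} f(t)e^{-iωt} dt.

F(ω) = 2 \pi e^{- 2 \left|{\omega}\right|}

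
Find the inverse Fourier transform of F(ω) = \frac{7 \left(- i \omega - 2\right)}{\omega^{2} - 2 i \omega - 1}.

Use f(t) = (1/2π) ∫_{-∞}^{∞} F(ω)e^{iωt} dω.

f(t) = 7 \left(t + 1\right) e^{- t} u\left(t\right)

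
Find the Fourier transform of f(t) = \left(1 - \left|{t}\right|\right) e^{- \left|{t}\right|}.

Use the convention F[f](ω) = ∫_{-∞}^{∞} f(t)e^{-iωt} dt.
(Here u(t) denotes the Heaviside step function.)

F(ω) = \frac{4 \omega^{2}}{\left(\omega^{2} + 1\right)^{2}}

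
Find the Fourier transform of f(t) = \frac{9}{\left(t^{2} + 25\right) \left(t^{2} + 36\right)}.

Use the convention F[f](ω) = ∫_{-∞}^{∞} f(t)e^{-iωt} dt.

F(ω) = \frac{3 \pi \left(6 e^{\left|{\omega}\right|} - 5\right) e^{- 6 \left|{\omega}\right|}}{110}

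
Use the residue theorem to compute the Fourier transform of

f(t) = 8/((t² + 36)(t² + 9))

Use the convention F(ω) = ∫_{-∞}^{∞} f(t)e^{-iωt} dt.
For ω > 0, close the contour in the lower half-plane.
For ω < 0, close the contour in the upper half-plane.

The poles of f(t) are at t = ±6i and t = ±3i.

Let g(z) = f(z)e^{-iωz}; for large |z| the factor e^{-iωz} decays in the lower half-plane when ω > 0 and in the upper half-plane when ω < 0.

Case ω > 0 (lower half-plane, clockwise contour ⇒ F(ω) = -2πi·ΣRes):
  Res_{z = - 6 i} g(z) = - \frac{2 i e^{- 6 \omega}}{81}
  Res_{z = - 3 i} g(z) = \frac{4 i e^{- 3 \omega}}{81}
  F(ω) = -2πi·ΣRes = \frac{4 \pi \left(2 e^{3 \omega} - 1\right) e^{- 6 \omega}}{81}

Case ω < 0 (upper half-plane, counterclockwise contour ⇒ F(ω) = +2πi·ΣRes):
  Res_{z = 6 i} g(z) = \frac{2 i e^{6 \omega}}{81}
  Res_{z = 3 i} g(z) = - \frac{4 i e^{3 \omega}}{81}
  F(ω) = 2πi·ΣRes = \frac{4 \pi \left(2 - e^{3 \omega}\right) e^{3 \omega}}{81}

Both cases combine into a single formula in |ω|:

F(ω) = \frac{4 \pi \left(2 e^{3 \left|{\omega}\right|} - 1\right) e^{- 6 \left|{\omega}\right|}}{81}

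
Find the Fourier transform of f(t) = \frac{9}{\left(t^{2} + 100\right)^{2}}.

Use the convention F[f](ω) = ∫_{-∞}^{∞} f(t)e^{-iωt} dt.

F(ω) = \frac{9 \pi \left(10 \left|{\omega}\right| + 1\right) e^{- 10 \left|{\omega}\right|}}{2000}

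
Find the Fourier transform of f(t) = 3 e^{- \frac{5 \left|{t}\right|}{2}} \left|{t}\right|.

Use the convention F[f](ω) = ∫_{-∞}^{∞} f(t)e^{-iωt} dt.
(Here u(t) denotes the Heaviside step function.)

F(ω) = \frac{24 \left(25 - 4 \omega^{2}\right)}{\left(4 \omega^{2} + 25\right)^{2}}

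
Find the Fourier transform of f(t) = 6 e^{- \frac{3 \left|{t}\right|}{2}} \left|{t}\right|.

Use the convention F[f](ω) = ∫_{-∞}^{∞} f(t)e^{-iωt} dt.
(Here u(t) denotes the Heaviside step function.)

F(ω) = \frac{48 \left(9 - 4 \omega^{2}\right)}{\left(4 \omega^{2} + 9\right)^{2}}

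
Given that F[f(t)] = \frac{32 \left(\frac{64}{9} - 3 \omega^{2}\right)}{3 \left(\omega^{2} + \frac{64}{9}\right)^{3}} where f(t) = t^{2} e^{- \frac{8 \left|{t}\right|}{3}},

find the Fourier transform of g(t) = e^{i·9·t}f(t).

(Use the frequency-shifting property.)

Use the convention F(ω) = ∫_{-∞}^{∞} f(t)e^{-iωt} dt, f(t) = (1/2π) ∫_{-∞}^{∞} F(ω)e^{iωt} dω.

F[g](ω) = \frac{864 \left(64 - 27 \left(\omega - 9\right)^{2}\right)}{\left(9 \left(\omega - 9\right)^{2} + 64\right)^{3}}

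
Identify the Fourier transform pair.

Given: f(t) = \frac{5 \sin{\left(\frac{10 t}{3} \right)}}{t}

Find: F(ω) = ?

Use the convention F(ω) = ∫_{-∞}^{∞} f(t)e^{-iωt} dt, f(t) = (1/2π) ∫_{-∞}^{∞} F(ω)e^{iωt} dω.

F(ω) = \begin{cases} 5 \pi & \text{for}\: \omega > - \frac{10}{3} \wedge \omega < \frac{10}{3} \\0 & \text{otherwise} \end{cases}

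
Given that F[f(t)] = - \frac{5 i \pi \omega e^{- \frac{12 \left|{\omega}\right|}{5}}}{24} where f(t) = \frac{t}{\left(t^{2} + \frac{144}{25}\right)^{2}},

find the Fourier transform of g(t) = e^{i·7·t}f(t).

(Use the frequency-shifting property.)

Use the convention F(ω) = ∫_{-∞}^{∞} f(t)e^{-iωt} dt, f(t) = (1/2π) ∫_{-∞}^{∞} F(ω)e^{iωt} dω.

F[g](ω) = \frac{5 i \pi \left(7 - \omega\right) e^{- \frac{12 \left|{\omega - 7}\right|}{5}}}{24}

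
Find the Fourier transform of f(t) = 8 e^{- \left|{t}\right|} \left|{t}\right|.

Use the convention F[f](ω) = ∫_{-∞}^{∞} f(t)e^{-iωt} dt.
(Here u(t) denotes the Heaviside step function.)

F(ω) = \frac{16 \left(1 - \omega^{2}\right)}{\left(\omega^{2} + 1\right)^{2}}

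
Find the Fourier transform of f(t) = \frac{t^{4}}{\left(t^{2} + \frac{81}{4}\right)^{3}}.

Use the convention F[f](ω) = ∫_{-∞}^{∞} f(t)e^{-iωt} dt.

F(ω) = \frac{\pi \left(27 \omega^{2} - 30 \left|{\omega}\right| + 4\right) e^{- \frac{9 \left|{\omega}\right|}{2}}}{48}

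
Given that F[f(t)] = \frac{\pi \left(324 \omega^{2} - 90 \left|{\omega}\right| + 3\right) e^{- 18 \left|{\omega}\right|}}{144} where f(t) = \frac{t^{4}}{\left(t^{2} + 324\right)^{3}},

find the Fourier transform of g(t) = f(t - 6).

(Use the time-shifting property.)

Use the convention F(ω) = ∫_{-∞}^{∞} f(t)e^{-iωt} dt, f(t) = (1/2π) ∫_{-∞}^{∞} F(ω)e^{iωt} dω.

F[g](ω) = \frac{\pi \left(108 \omega^{2} - 30 \left|{\omega}\right| + 1\right) e^{- 6 i \omega - 18 \left|{\omega}\right|}}{48}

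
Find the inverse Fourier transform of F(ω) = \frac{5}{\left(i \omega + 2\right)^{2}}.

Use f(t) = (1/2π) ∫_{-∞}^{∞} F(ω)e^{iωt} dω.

f(t) = 5 t e^{- 2 t} u\left(t\right)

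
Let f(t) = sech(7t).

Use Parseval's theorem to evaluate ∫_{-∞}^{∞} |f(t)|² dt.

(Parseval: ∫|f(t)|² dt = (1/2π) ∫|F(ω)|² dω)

∫|f(t)|² dt = \frac{2}{7}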